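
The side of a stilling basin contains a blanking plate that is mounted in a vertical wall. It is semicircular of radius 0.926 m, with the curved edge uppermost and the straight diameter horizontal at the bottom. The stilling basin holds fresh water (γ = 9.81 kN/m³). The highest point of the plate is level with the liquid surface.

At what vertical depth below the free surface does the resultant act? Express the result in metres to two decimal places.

γ = 9.81 kN/m³.
The centroid lies 4r/(3π) = 0.393007 m above the diameter, so r − 4r/(3π) = 0.926 − 0.393007 = 0.532993 m below the topmost point, so the centroid depth is h_c = 0.532993 m.
A = πr²/2 = π × 0.926²/2 = 1.34692 m².
Resultant F = γ·h_c·A = 9.81 × 0.532993 × 1.34692 = 7.04259 kN.
I_c = (π/8 − 8/(9π))·r⁴ = 0.109757 × 0.926⁴ = 0.0807005 m⁴.
Centre of pressure: y_p = y_c + I_c/(y_c·A) = 0.532993 + 0.0807005/(0.532993 × 1.34692) = 0.532993 + 0.112412 = 0.645405 m along the plane.

h_p = 0.65 m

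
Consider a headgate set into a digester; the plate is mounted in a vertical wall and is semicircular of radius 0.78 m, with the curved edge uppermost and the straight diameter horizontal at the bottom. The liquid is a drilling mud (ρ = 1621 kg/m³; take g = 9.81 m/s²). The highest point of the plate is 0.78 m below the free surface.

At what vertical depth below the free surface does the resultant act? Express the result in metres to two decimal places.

h_p = 1.26 m

γ = ρg = 1621 × 9.81 / 1000 = 15.90201 kN/m³.
The centroid lies 4r/(3π) = 0.331042 m above the diameter, so r − 4r/(3π) = 0.78 − 0.331042 = 0.448958 m below the topmost point, so the centroid depth is h_c = 0.78 + 0.448958 = 1.22896 m.
A = πr²/2 = π × 0.78²/2 = 0.955672 m².
Resultant F = γ·h_c·A = 15.90201 × 1.22896 × 0.955672 = 18.6766 kN.
I_c = (π/8 − 8/(9π))·r⁴ = 0.109757 × 0.78⁴ = 0.0406266 m⁴.
Centre of pressure: y_p = y_c + I_c/(y_c·A) = 1.22896 + 0.0406266/(1.22896 × 0.955672) = 1.22896 + 0.0345911 = 1.26355 m along the plane.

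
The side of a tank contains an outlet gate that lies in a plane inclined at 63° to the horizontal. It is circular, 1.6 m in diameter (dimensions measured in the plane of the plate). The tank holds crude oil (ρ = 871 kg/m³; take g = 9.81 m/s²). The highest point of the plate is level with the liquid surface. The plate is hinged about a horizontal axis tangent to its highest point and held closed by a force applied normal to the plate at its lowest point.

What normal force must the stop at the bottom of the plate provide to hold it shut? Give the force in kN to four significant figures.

γ = ρg = 871 × 9.81 / 1000 = 8.54451 kN/m³.
Let θ = 63° be the plate's angle to the horizontal; measure y along the incline from where the plane meets the free surface. Vertical depth h = y·sinθ with sinθ = 0.891007.
The centroid is at the centre, 0.8 m below the top of the plate, so y_c = 0.8 m and h_c = 0.8 × 0.891007 = 0.712806 m.
A = π(0.8)² = 2.01062 m².
Resultant F = γ·h_c·A = 8.54451 × 0.712806 × 2.01062 = 12.2458 kN.
I_c = πr⁴/4 = π × 0.8⁴/4 = 0.321699 m⁴.
Centre of pressure: y_p = y_c + I_c/(y_c·A) = 0.8 + 0.321699/(0.8 × 2.01062) = 0.8 + 0.2 = 1 m along the plane.
The resultant acts 0.8 + 0.2 = 1 m (along the plate) below the hinge at the top edge, so the moment about the hinge is M = F × 1 = 12.2458 × 1 = 12.2458 kN·m.
A normal force at the bottom, 1.6 m from the hinge, must supply this moment: P = 12.2458/1.6 = 7.65362 kN.

P ≈ 7.654 kN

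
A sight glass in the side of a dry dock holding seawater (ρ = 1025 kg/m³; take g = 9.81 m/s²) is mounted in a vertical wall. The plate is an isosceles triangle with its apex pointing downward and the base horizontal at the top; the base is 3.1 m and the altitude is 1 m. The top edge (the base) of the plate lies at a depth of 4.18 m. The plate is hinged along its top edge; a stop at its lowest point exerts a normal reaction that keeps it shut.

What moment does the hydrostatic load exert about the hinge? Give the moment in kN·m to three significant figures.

γ = ρg = 1025 × 9.81 / 1000 = 10.05525 kN/m³.
With the apex down, the centroid sits h/3 = 1/3 = 0.333333 m below the base (the top edge), so the centroid depth is h_c = 4.18 + 0.333333 = 4.51333 m.
A = ½ × 3.1 × 1 = 1.55 m².
Resultant F = γ·h_c·A = 10.05525 × 4.51333 × 1.55 = 70.3431 kN.
I_c = b·h³/36 = 3.1 × 1³/36 = 0.0861111 m⁴.
Centre of pressure: y_p = y_c + I_c/(y_c·A) = 4.51333 + 0.0861111/(4.51333 × 1.55) = 4.51333 + 0.0123092 = 4.52564 m along the plane.
The resultant acts 0.333333 + 0.0123092 = 0.345642 m (along the plate) below the hinge at the top edge, so the moment about the hinge is M = F × 0.345642 = 70.3431 × 0.345642 = 24.3135 kN·m.

M ≈ 24.3 kN·m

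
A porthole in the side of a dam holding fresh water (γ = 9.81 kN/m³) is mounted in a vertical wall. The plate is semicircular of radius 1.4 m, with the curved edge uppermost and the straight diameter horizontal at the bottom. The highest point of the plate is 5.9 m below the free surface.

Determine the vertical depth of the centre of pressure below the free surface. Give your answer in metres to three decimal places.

h_p = 6.726 m

γ = 9.81 kN/m³.
The centroid lies 4r/(3π) = 0.594178 m above the diameter, so r − 4r/(3π) = 1.4 − 0.594178 = 0.805822 m below the topmost point, so the centroid depth is h_c = 5.9 + 0.805822 = 6.70582 m.
A = πr²/2 = π × 1.4²/2 = 3.07876 m².
Resultant F = γ·h_c·A = 9.81 × 6.70582 × 3.07876 = 202.533 kN.
I_c = (π/8 − 8/(9π))·r⁴ = 0.109757 × 1.4⁴ = 0.421642 m⁴.
Centre of pressure: y_p = y_c + I_c/(y_c·A) = 6.70582 + 0.421642/(6.70582 × 3.07876) = 6.70582 + 0.0204228 = 6.72624 m along the plane.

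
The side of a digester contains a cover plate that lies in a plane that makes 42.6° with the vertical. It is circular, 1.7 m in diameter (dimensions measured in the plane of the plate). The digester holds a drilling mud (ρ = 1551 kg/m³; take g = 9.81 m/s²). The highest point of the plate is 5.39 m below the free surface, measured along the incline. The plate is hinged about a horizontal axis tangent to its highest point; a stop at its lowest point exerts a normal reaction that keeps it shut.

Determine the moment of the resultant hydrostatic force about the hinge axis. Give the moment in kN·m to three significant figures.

M ≈ 139 kN·m

γ = ρg = 1551 × 9.81 / 1000 = 15.21531 kN/m³.
The plate makes 42.6° with the vertical, i.e. θ = 90° − 42.6° = 47.4° to the horizontal. Measuring y along the incline from the free-surface line, vertical depth h = y·sinθ with sinθ = 0.736097.
The centroid is at the centre, 0.85 m below the top of the plate, so y_c = 5.39 + 0.85 = 6.24 m and h_c = 6.24 × 0.736097 = 4.59325 m.
A = π(0.85)² = 2.2698 m².
Resultant F = γ·h_c·A = 15.21531 × 4.59325 × 2.2698 = 158.631 kN.
I_c = πr⁴/4 = π × 0.85⁴/4 = 0.409983 m⁴.
Centre of pressure: y_p = y_c + I_c/(y_c·A) = 6.24 + 0.409983/(6.24 × 2.2698) = 6.24 + 0.0289463 = 6.26895 m along the plane.
The resultant acts 0.85 + 0.0289463 = 0.878946 m (along the plate) below the hinge at the top edge, so the moment about the hinge is M = F × 0.878946 = 158.631 × 0.878946 = 139.428 kN·m.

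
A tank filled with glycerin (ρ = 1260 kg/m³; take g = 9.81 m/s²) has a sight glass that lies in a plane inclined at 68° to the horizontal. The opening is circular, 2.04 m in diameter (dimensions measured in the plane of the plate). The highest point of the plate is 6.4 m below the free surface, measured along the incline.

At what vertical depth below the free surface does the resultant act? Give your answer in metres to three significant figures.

γ = ρg = 1260 × 9.81 / 1000 = 12.3606 kN/m³.
Let θ = 68° be the plate's angle to the horizontal; measure y along the incline from where the plane meets the free surface. Vertical depth h = y·sinθ with sinθ = 0.927184.
The centroid is at the centre, 1.02 m below the top of the plate, so y_c = 6.4 + 1.02 = 7.42 m and h_c = 7.42 × 0.927184 = 6.87971 m.
A = π(1.02)² = 3.26851 m².
Resultant F = γ·h_c·A = 12.3606 × 6.87971 × 3.26851 = 277.945 kN.
I_c = πr⁴/4 = π × 1.02⁴/4 = 0.85014 m⁴.
Centre of pressure: y_p = y_c + I_c/(y_c·A) = 7.42 + 0.85014/(7.42 × 3.26851) = 7.42 + 0.0350539 = 7.45505 m along the plane.
Vertically, h_p = y_p·sinθ = 7.45505 × 0.927184 = 6.9122 m.

h_p = 6.91 m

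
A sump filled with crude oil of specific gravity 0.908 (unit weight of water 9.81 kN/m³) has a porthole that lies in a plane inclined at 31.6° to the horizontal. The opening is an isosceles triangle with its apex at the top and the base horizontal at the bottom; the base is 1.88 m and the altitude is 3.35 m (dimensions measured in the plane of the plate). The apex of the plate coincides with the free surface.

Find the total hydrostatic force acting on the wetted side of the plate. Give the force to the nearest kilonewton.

F ≈ 33 kN

γ = 0.908 × 9.81 = 8.90748 kN/m³.
Let θ = 31.6° be the plate's angle to the horizontal; measure y along the incline from where the plane meets the free surface. Vertical depth h = y·sinθ with sinθ = 0.523986.
With the apex up, the centroid sits 2h/3 = 2 × 3.35/3 = 2.23333 m below the apex, so y_c = 2.23333 m and h_c = 2.23333 × 0.523986 = 1.17023 m.
A = ½ × 1.88 × 3.35 = 3.149 m².
Resultant F = γ·h_c·A = 8.90748 × 1.17023 × 3.149 = 32.8245 kN.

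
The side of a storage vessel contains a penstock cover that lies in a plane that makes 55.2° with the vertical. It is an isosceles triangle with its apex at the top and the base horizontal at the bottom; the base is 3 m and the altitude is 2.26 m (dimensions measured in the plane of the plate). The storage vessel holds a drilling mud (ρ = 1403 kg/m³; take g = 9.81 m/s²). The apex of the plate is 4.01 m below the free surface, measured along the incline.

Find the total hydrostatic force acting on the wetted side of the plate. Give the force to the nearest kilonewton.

γ = ρg = 1403 × 9.81 / 1000 = 13.76343 kN/m³.
The plate makes 55.2° with the vertical, i.e. θ = 90° − 55.2° = 34.8° to the horizontal. Measuring y along the incline from the free-surface line, vertical depth h = y·sinθ with sinθ = 0.570714.
With the apex up, the centroid sits 2h/3 = 2 × 2.26/3 = 1.50667 m below the apex, so y_c = 4.01 + 1.50667 = 5.51667 m and h_c = 5.51667 × 0.570714 = 3.14844 m.
A = ½ × 3 × 2.26 = 3.39 m².
Resultant F = γ·h_c·A = 13.76343 × 3.14844 × 3.39 = 146.9 kN.

F ≈ 147 kN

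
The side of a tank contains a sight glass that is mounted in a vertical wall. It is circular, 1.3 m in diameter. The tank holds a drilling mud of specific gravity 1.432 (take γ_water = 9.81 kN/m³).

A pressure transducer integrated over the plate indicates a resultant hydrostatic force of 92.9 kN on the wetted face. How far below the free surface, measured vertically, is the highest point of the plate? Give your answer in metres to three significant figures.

γ = 1.432 × 9.81 = 14.04792 kN/m³.
A = π(0.65)² = 1.32732 m².
From F = γ·h_c·A, the centroid depth is h_c = 92.9/(14.04792 × 1.32732) = 4.98228 m.
The centroid is at the centre, 0.65 m below the top of the plate, so the highest point sits at h_top = 4.98228 − 0.65 = 4.33228 m below the surface.

d_top ≈ 4.33 m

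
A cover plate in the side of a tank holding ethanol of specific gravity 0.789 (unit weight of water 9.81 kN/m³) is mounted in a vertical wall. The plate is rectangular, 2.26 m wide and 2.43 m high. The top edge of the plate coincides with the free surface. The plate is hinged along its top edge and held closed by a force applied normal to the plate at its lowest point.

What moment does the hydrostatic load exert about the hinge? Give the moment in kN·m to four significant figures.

γ = 0.789 × 9.81 = 7.74009 kN/m³.
The centroid lies 2.43/2 = 1.215 m below the top edge, so the centroid depth is h_c = 1.215 m.
A = 2.26 × 2.43 = 5.4918 m².
Resultant F = γ·h_c·A = 7.74009 × 1.215 × 5.4918 = 51.646 kN.
I_c = b·h³/12 = 2.26 × 2.43³/12 = 2.70238 m⁴.
Centre of pressure: y_p = y_c + I_c/(y_c·A) = 1.215 + 2.70238/(1.215 × 5.4918) = 1.215 + 0.405 = 1.62 m along the plane.
The resultant acts 1.215 + 0.405 = 1.62 m (along the plate) below the hinge at the top edge, so the moment about the hinge is M = F × 1.62 = 51.646 × 1.62 = 83.6665 kN·m.

M ≈ 83.67 kN·m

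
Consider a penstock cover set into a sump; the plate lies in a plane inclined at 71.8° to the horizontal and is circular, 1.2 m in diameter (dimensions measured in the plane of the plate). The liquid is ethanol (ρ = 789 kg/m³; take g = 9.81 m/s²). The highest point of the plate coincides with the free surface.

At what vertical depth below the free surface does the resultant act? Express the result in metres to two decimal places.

γ = ρg = 789 × 9.81 / 1000 = 7.74009 kN/m³.
Let θ = 71.8° be the plate's angle to the horizontal; measure y along the incline from where the plane meets the free surface. Vertical depth h = y·sinθ with sinθ = 0.949972.
The centroid is at the centre, 0.6 m below the top of the plate, so y_c = 0.6 m and h_c = 0.6 × 0.949972 = 0.569983 m.
A = π(0.6)² = 1.13097 m².
Resultant F = γ·h_c·A = 7.74009 × 0.569983 × 1.13097 = 4.98952 kN.
I_c = πr⁴/4 = π × 0.6⁴/4 = 0.101788 m⁴.
Centre of pressure: y_p = y_c + I_c/(y_c·A) = 0.6 + 0.101788/(0.6 × 1.13097) = 0.6 + 0.150001 = 0.750001 m along the plane.
Vertically, h_p = y_p·sinθ = 0.750001 × 0.949972 = 0.71248 m.

h_p = 0.71 m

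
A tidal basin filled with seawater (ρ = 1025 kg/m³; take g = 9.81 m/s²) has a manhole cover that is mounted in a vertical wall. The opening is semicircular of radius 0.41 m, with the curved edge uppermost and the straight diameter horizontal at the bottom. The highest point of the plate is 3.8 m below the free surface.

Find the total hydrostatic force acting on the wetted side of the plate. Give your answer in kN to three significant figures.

γ = ρg = 1025 × 9.81 / 1000 = 10.05525 kN/m³.
The centroid lies 4r/(3π) = 0.174009 m above the diameter, so r − 4r/(3π) = 0.41 − 0.174009 = 0.235991 m below the topmost point, so the centroid depth is h_c = 3.8 + 0.235991 = 4.03599 m.
A = πr²/2 = π × 0.41²/2 = 0.264051 m².
Resultant F = γ·h_c·A = 10.05525 × 4.03599 × 0.264051 = 10.716 kN.

F ≈ 10.7 kN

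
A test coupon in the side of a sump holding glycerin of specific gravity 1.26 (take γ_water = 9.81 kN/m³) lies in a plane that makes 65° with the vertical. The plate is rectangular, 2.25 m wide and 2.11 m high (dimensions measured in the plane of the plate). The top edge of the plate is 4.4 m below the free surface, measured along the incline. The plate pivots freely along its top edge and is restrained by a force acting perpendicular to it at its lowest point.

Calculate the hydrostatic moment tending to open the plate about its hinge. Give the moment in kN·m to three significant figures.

γ = 1.26 × 9.81 = 12.3606 kN/m³.
The plate makes 65° with the vertical, i.e. θ = 90° − 65° = 25° to the horizontal. Measuring y along the incline from the free-surface line, vertical depth h = y·sinθ with sinθ = 0.422618.
The centroid lies 2.11/2 = 1.055 m below the top edge, so y_c = 4.4 + 1.055 = 5.455 m and h_c = 5.455 × 0.422618 = 2.30538 m.
A = 2.25 × 2.11 = 4.7475 m².
Resultant F = γ·h_c·A = 12.3606 × 2.30538 × 4.7475 = 135.284 kN.
I_c = b·h³/12 = 2.25 × 2.11³/12 = 1.76136 m⁴.
Centre of pressure: y_p = y_c + I_c/(y_c·A) = 5.455 + 1.76136/(5.455 × 4.7475) = 5.455 + 0.0680124 = 5.52301 m along the plane.
The resultant acts 1.055 + 0.0680124 = 1.12301 m (along the plate) below the hinge at the top edge, so the moment about the hinge is M = F × 1.12301 = 135.284 × 1.12301 = 151.925 kN·m.

M ≈ 152 kN·m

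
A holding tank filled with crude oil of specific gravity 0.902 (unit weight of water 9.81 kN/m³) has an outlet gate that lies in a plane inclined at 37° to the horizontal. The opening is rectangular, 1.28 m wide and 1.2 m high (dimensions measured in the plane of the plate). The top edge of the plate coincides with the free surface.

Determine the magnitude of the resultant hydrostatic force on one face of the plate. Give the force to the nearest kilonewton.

F ≈ 5 kN

γ = 0.902 × 9.81 = 8.84862 kN/m³.
Let θ = 37° be the plate's angle to the horizontal; measure y along the incline from where the plane meets the free surface. Vertical depth h = y·sinθ with sinθ = 0.601815.
The centroid lies 1.2/2 = 0.6 m below the top edge, so y_c = 0.6 m and h_c = 0.6 × 0.601815 = 0.361089 m.
A = 1.28 × 1.2 = 1.536 m².
Resultant F = γ·h_c·A = 8.84862 × 0.361089 × 1.536 = 4.90773 kN.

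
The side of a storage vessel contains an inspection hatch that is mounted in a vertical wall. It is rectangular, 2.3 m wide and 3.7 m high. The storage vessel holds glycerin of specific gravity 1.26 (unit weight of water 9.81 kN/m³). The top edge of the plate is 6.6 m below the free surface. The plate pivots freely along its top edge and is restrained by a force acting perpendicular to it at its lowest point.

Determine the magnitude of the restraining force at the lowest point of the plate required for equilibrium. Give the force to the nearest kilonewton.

P ≈ 477 kN

γ = 1.26 × 9.81 = 12.3606 kN/m³.
The centroid lies 3.7/2 = 1.85 m below the top edge, so the centroid depth is h_c = 6.6 + 1.85 = 8.45 m.
A = 2.3 × 3.7 = 8.51 m².
Resultant F = γ·h_c·A = 12.3606 × 8.45 × 8.51 = 888.845 kN.
I_c = b·h³/12 = 2.3 × 3.7³/12 = 9.70849 m⁴.
Centre of pressure: y_p = y_c + I_c/(y_c·A) = 8.45 + 9.70849/(8.45 × 8.51) = 8.45 + 0.13501 = 8.58501 m along the plane.
The resultant acts 1.85 + 0.13501 = 1.98501 m (along the plate) below the hinge at the top edge, so the moment about the hinge is M = F × 1.98501 = 888.845 × 1.98501 = 1764.37 kN·m.
A normal force at the bottom, 3.7 m from the hinge, must supply this moment: P = 1764.37/3.7 = 476.857 kN.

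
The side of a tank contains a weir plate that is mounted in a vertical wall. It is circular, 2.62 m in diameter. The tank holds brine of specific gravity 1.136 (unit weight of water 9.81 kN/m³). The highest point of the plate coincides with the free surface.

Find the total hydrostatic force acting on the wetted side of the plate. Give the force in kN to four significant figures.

γ = 1.136 × 9.81 = 11.14416 kN/m³.
The centroid is at the centre, 1.31 m below the top of the plate, so the centroid depth is h_c = 1.31 m.
A = π(1.31)² = 5.39129 m².
Resultant F = γ·h_c·A = 11.14416 × 1.31 × 5.39129 = 78.7066 kN.

F ≈ 78.71 kN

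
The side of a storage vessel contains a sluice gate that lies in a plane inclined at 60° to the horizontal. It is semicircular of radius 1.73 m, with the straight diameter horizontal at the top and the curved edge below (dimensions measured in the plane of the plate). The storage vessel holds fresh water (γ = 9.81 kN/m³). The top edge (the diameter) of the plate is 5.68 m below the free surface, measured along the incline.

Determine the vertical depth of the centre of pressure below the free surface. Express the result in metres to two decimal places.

γ = 9.81 kN/m³.
Let θ = 60° be the plate's angle to the horizontal; measure y along the incline from where the plane meets the free surface. Vertical depth h = y·sinθ with sinθ = 0.866025.
The centroid of a semicircle lies 4r/(3π) = 0.734235 m from the diameter, here below the top edge, so y_c = 5.68 + 0.734235 = 6.41423 m and h_c = 6.41423 × 0.866025 = 5.55488 m.
A = πr²/2 = π × 1.73²/2 = 4.70124 m².
Resultant F = γ·h_c·A = 9.81 × 5.55488 × 4.70124 = 256.186 kN.
I_c = (π/8 − 8/(9π))·r⁴ = 0.109757 × 1.73⁴ = 0.983143 m⁴.
Centre of pressure: y_p = y_c + I_c/(y_c·A) = 6.41423 + 0.983143/(6.41423 × 4.70124) = 6.41423 + 0.0326032 = 6.44683 m along the plane.
Vertically, h_p = y_p·sinθ = 6.44683 × 0.866025 = 5.58312 m.

h_p = 5.58 m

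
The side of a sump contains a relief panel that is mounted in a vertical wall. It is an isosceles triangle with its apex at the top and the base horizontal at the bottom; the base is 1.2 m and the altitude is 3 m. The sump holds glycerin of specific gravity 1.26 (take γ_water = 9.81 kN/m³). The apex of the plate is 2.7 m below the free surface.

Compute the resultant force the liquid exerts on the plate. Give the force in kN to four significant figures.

γ = 1.26 × 9.81 = 12.3606 kN/m³.
With the apex up, the centroid sits 2h/3 = 2 × 3/3 = 2 m below the apex, so the centroid depth is h_c = 2.7 + 2 = 4.7 m.
A = ½ × 1.2 × 3 = 1.8 m².
Resultant F = γ·h_c·A = 12.3606 × 4.7 × 1.8 = 104.571 kN.

F ≈ 104.6 kN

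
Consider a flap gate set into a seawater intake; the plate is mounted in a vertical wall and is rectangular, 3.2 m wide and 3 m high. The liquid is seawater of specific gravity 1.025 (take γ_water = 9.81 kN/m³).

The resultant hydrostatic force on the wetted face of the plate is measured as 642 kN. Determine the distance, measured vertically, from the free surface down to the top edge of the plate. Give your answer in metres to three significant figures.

d_top ≈ 5.15 m

γ = 1.025 × 9.81 = 10.05525 kN/m³.
A = 3.2 × 3 = 9.6 m².
From F = γ·h_c·A, the centroid depth is h_c = 642/(10.05525 × 9.6) = 6.65075 m.
The centroid lies 3/2 = 1.5 m below the top edge, so the top edge sits at h_top = 6.65075 − 1.5 = 5.15075 m below the surface.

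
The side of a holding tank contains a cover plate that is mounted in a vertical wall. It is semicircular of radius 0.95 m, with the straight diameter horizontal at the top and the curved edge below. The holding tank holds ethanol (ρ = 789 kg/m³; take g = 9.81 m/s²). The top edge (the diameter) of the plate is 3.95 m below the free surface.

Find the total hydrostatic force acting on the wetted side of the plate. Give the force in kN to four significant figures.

γ = ρg = 789 × 9.81 / 1000 = 7.74009 kN/m³.
The centroid of a semicircle lies 4r/(3π) = 0.403193 m from the diameter, here below the top edge, so the centroid depth is h_c = 3.95 + 0.403193 = 4.35319 m.
A = πr²/2 = π × 0.95²/2 = 1.41764 m².
Resultant F = γ·h_c·A = 7.74009 × 4.35319 × 1.41764 = 47.7661 kN.

F ≈ 47.77 kN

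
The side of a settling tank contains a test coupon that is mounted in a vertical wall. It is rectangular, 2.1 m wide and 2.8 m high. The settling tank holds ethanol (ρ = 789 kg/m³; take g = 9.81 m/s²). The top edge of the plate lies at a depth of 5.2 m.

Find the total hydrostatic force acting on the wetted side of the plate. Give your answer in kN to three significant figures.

γ = ρg = 789 × 9.81 / 1000 = 7.74009 kN/m³.
The centroid lies 2.8/2 = 1.4 m below the top edge, so the centroid depth is h_c = 5.2 + 1.4 = 6.6 m.
A = 2.1 × 2.8 = 5.88 m².
Resultant F = γ·h_c·A = 7.74009 × 6.6 × 5.88 = 300.377 kN.

F ≈ 300 kN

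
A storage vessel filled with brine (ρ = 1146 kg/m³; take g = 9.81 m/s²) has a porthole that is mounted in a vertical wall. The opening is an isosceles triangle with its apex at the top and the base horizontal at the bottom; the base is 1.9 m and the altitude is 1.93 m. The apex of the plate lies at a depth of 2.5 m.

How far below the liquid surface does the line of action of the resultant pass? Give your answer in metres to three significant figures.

γ = ρg = 1146 × 9.81 / 1000 = 11.24226 kN/m³.
With the apex up, the centroid sits 2h/3 = 2 × 1.93/3 = 1.28667 m below the apex, so the centroid depth is h_c = 2.5 + 1.28667 = 3.78667 m.
A = ½ × 1.9 × 1.93 = 1.8335 m².
Resultant F = γ·h_c·A = 11.24226 × 3.78667 × 1.8335 = 78.0534 kN.
I_c = b·h³/36 = 1.9 × 1.93³/36 = 0.379422 m⁴.
Centre of pressure: y_p = y_c + I_c/(y_c·A) = 3.78667 + 0.379422/(3.78667 × 1.8335) = 3.78667 + 0.0546492 = 3.84132 m along the plane.

h_p = 3.84 m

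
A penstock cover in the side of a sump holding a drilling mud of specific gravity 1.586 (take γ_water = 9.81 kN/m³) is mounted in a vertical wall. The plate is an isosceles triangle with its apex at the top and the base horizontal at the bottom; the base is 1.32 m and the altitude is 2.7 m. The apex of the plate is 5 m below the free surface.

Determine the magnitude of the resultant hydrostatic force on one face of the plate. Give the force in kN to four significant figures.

F ≈ 188.5 kN

γ = 1.586 × 9.81 = 15.55866 kN/m³.
With the apex up, the centroid sits 2h/3 = 2 × 2.7/3 = 1.8 m below the apex, so the centroid depth is h_c = 5 + 1.8 = 6.8 m.
A = ½ × 1.32 × 2.7 = 1.782 m².
Resultant F = γ·h_c·A = 15.55866 × 6.8 × 1.782 = 188.534 kN.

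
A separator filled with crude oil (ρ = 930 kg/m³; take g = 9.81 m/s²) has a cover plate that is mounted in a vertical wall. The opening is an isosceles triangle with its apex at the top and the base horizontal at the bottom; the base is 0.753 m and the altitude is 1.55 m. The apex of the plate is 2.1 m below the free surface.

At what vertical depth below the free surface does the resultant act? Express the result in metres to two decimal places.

γ = ρg = 930 × 9.81 / 1000 = 9.1233 kN/m³.
With the apex up, the centroid sits 2h/3 = 2 × 1.55/3 = 1.03333 m below the apex, so the centroid depth is h_c = 2.1 + 1.03333 = 3.13333 m.
A = ½ × 0.753 × 1.55 = 0.583575 m².
Resultant F = γ·h_c·A = 9.1233 × 3.13333 × 0.583575 = 16.6823 kN.
I_c = b·h³/36 = 0.753 × 1.55³/36 = 0.0778911 m⁴.
Centre of pressure: y_p = y_c + I_c/(y_c·A) = 3.13333 + 0.0778911/(3.13333 × 0.583575) = 3.13333 + 0.0425976 = 3.17593 m along the plane.

h_p = 3.18 m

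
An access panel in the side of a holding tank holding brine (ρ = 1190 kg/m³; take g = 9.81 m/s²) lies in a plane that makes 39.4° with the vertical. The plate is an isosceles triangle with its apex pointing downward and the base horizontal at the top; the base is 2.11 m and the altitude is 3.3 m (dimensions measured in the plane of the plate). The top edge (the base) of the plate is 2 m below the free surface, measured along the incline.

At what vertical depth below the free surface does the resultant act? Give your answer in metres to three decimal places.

γ = ρg = 1190 × 9.81 / 1000 = 11.6739 kN/m³.
The plate makes 39.4° with the vertical, i.e. θ = 90° − 39.4° = 50.6° to the horizontal. Measuring y along the incline from the free-surface line, vertical depth h = y·sinθ with sinθ = 0.772734.
With the apex down, the centroid sits h/3 = 3.3/3 = 1.1 m below the base (the top edge), so y_c = 2 + 1.1 = 3.1 m and h_c = 3.1 × 0.772734 = 2.39548 m.
A = ½ × 2.11 × 3.3 = 3.4815 m².
Resultant F = γ·h_c·A = 11.6739 × 2.39548 × 3.4815 = 97.3587 kN.
I_c = b·h³/36 = 2.11 × 3.3³/36 = 2.10631 m⁴.
Centre of pressure: y_p = y_c + I_c/(y_c·A) = 3.1 + 2.10631/(3.1 × 3.4815) = 3.1 + 0.195162 = 3.29516 m along the plane.
Vertically, h_p = y_p·sinθ = 3.29516 × 0.772734 = 2.54628 m.

h_p = 2.546 m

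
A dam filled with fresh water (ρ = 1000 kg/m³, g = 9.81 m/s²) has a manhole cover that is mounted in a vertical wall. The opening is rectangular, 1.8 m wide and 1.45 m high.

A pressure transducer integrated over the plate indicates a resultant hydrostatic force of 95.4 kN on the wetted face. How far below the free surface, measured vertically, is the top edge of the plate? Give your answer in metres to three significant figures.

γ = ρg = 1000 × 9.81 = 9810 N/m³ = 9.81 kN/m³.
A = 1.8 × 1.45 = 2.61 m².
From F = γ·h_c·A, the centroid depth is h_c = 95.4/(9.81 × 2.61) = 3.72597 m.
The centroid lies 1.45/2 = 0.725 m below the top edge, so the top edge sits at h_top = 3.72597 − 0.725 = 3.00097 m below the surface.

d_top ≈ 3.00 m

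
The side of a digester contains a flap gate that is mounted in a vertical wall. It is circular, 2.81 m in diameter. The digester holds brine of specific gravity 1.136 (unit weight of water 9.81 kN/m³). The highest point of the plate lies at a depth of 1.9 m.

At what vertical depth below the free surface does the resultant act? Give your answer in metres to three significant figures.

h_p = 3.45 m

γ = 1.136 × 9.81 = 11.14416 kN/m³.
The centroid is at the centre, 1.405 m below the top of the plate, so the centroid depth is h_c = 1.9 + 1.405 = 3.305 m.
A = π(1.405)² = 6.20158 m².
Resultant F = γ·h_c·A = 11.14416 × 3.305 × 6.20158 = 228.413 kN.
I_c = πr⁴/4 = π × 1.405⁴/4 = 3.06052 m⁴.
Centre of pressure: y_p = y_c + I_c/(y_c·A) = 3.305 + 3.06052/(3.305 × 6.20158) = 3.305 + 0.149321 = 3.45432 m along the plane.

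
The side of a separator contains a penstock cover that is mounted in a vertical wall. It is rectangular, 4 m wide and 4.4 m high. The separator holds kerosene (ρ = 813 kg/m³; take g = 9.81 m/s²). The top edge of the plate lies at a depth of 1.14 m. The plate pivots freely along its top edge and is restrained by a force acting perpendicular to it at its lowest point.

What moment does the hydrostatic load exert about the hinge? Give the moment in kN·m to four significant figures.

γ = ρg = 813 × 9.81 / 1000 = 7.97553 kN/m³.
The centroid lies 4.4/2 = 2.2 m below the top edge, so the centroid depth is h_c = 1.14 + 2.2 = 3.34 m.
A = 4 × 4.4 = 17.6 m².
Resultant F = γ·h_c·A = 7.97553 × 3.34 × 17.6 = 468.834 kN.
I_c = b·h³/12 = 4 × 4.4³/12 = 28.3947 m⁴.
Centre of pressure: y_p = y_c + I_c/(y_c·A) = 3.34 + 28.3947/(3.34 × 17.6) = 3.34 + 0.483034 = 3.82303 m along the plane.
The resultant acts 2.2 + 0.483034 = 2.68303 m (along the plate) below the hinge at the top edge, so the moment about the hinge is M = F × 2.68303 = 468.834 × 2.68303 = 1257.9 kN·m.

M ≈ 1258 kN·m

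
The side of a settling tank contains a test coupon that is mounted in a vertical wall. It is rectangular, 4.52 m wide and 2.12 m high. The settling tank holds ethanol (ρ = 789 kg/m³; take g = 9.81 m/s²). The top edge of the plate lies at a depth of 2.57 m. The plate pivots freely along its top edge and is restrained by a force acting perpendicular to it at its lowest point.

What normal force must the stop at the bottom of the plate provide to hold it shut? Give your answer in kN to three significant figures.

P ≈ 148 kN

γ = ρg = 789 × 9.81 / 1000 = 7.74009 kN/m³.
The centroid lies 2.12/2 = 1.06 m below the top edge, so the centroid depth is h_c = 2.57 + 1.06 = 3.63 m.
A = 4.52 × 2.12 = 9.5824 m².
Resultant F = γ·h_c·A = 7.74009 × 3.63 × 9.5824 = 269.232 kN.
I_c = b·h³/12 = 4.52 × 2.12³/12 = 3.58893 m⁴.
Centre of pressure: y_p = y_c + I_c/(y_c·A) = 3.63 + 3.58893/(3.63 × 9.5824) = 3.63 + 0.103177 = 3.73318 m along the plane.
The resultant acts 1.06 + 0.103177 = 1.16318 m (along the plate) below the hinge at the top edge, so the moment about the hinge is M = F × 1.16318 = 269.232 × 1.16318 = 313.165 kN·m.
A normal force at the bottom, 2.12 m from the hinge, must supply this moment: P = 313.165/2.12 = 147.719 kN.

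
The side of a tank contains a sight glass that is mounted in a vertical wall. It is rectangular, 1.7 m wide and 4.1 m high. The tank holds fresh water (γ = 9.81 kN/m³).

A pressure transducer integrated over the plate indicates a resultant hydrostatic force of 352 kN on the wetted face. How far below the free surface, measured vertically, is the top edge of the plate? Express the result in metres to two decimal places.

γ = 9.81 kN/m³.
A = 1.7 × 4.1 = 6.97 m².
From F = γ·h_c·A, the centroid depth is h_c = 352/(9.81 × 6.97) = 5.14803 m.
The centroid lies 4.1/2 = 2.05 m below the top edge, so the top edge sits at h_top = 5.14803 − 2.05 = 3.09803 m below the surface.

d_top ≈ 3.10 m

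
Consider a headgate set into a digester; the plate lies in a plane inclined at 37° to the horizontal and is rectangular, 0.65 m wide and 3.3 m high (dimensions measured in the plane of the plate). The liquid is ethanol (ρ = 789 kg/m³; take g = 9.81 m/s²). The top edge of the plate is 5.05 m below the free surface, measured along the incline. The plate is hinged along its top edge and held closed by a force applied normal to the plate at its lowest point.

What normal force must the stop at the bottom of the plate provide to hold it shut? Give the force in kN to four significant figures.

γ = ρg = 789 × 9.81 / 1000 = 7.74009 kN/m³.
Let θ = 37° be the plate's angle to the horizontal; measure y along the incline from where the plane meets the free surface. Vertical depth h = y·sinθ with sinθ = 0.601815.
The centroid lies 3.3/2 = 1.65 m below the top edge, so y_c = 5.05 + 1.65 = 6.7 m and h_c = 6.7 × 0.601815 = 4.03216 m.
A = 0.65 × 3.3 = 2.145 m².
Resultant F = γ·h_c·A = 7.74009 × 4.03216 × 2.145 = 66.9439 kN.
I_c = b·h³/12 = 0.65 × 3.3³/12 = 1.94659 m⁴.
Centre of pressure: y_p = y_c + I_c/(y_c·A) = 6.7 + 1.94659/(6.7 × 2.145) = 6.7 + 0.135448 = 6.83545 m along the plane.
The resultant acts 1.65 + 0.135448 = 1.78545 m (along the plate) below the hinge at the top edge, so the moment about the hinge is M = F × 1.78545 = 66.9439 × 1.78545 = 119.525 kN·m.
A normal force at the bottom, 3.3 m from the hinge, must supply this moment: P = 119.525/3.3 = 36.2197 kN.

P ≈ 36.22 kN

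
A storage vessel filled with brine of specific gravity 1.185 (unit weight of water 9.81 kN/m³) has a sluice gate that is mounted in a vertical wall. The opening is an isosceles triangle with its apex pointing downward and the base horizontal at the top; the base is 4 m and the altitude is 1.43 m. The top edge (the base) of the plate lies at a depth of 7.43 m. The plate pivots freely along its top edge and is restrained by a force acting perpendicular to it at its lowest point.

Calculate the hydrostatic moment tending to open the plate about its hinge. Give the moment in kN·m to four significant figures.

M ≈ 129.1 kN·m

γ = 1.185 × 9.81 = 11.62485 kN/m³.
With the apex down, the centroid sits h/3 = 1.43/3 = 0.476667 m below the base (the top edge), so the centroid depth is h_c = 7.43 + 0.476667 = 7.90667 m.
A = ½ × 4 × 1.43 = 2.86 m².
Resultant F = γ·h_c·A = 11.62485 × 7.90667 × 2.86 = 262.874 kN.
I_c = b·h³/36 = 4 × 1.43³/36 = 0.324912 m⁴.
Centre of pressure: y_p = y_c + I_c/(y_c·A) = 7.90667 + 0.324912/(7.90667 × 2.86) = 7.90667 + 0.0143683 = 7.92104 m along the plane.
The resultant acts 0.476667 + 0.0143683 = 0.491035 m (along the plate) below the hinge at the top edge, so the moment about the hinge is M = F × 0.491035 = 262.874 × 0.491035 = 129.08 kN·m.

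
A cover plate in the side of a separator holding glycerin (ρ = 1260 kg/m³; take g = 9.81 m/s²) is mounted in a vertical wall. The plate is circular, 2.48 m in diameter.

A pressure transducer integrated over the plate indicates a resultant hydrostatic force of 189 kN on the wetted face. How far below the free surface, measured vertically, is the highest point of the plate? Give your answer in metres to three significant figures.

d_top ≈ 1.93 m

γ = ρg = 1260 × 9.81 / 1000 = 12.3606 kN/m³.
A = π(1.24)² = 4.83051 m².
From F = γ·h_c·A, the centroid depth is h_c = 189/(12.3606 × 4.83051) = 3.1654 m.
The centroid is at the centre, 1.24 m below the top of the plate, so the highest point sits at h_top = 3.1654 − 1.24 = 1.9254 m below the surface.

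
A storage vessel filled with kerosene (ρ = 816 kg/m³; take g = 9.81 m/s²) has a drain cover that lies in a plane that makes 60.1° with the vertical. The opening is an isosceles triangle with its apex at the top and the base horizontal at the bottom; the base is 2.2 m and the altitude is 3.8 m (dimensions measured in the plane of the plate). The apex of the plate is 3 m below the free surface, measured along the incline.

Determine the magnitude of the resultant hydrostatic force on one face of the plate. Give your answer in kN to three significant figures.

F ≈ 92.3 kN

γ = ρg = 816 × 9.81 / 1000 = 8.00496 kN/m³.
The plate makes 60.1° with the vertical, i.e. θ = 90° − 60.1° = 29.9° to the horizontal. Measuring y along the incline from the free-surface line, vertical depth h = y·sinθ with sinθ = 0.498488.
With the apex up, the centroid sits 2h/3 = 2 × 3.8/3 = 2.53333 m below the apex, so y_c = 3 + 2.53333 = 5.53333 m and h_c = 5.53333 × 0.498488 = 2.7583 m.
A = ½ × 2.2 × 3.8 = 4.18 m².
Resultant F = γ·h_c·A = 8.00496 × 2.7583 × 4.18 = 92.2947 kN.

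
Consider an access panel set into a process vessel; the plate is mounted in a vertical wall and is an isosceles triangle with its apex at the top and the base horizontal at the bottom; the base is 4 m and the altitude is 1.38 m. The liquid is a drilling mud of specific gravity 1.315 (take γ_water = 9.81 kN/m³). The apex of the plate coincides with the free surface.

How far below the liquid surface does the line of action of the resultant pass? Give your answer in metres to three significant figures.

γ = 1.315 × 9.81 = 12.90015 kN/m³.
With the apex up, the centroid sits 2h/3 = 2 × 1.38/3 = 0.92 m below the apex, so the centroid depth is h_c = 0.92 m.
A = ½ × 4 × 1.38 = 2.76 m².
Resultant F = γ·h_c·A = 12.90015 × 0.92 × 2.76 = 32.7561 kN.
I_c = b·h³/36 = 4 × 1.38³/36 = 0.292008 m⁴.
Centre of pressure: y_p = y_c + I_c/(y_c·A) = 0.92 + 0.292008/(0.92 × 2.76) = 0.92 + 0.115 = 1.035 m along the plane.

h_p = 1.04 m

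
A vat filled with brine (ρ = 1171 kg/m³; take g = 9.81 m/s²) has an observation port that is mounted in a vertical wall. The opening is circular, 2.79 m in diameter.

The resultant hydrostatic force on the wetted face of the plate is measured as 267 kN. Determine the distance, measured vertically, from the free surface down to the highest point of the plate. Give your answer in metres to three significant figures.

γ = ρg = 1171 × 9.81 / 1000 = 11.48751 kN/m³.
A = π(1.395)² = 6.11362 m².
From F = γ·h_c·A, the centroid depth is h_c = 267/(11.48751 × 6.11362) = 3.80178 m.
The centroid is at the centre, 1.395 m below the top of the plate, so the highest point sits at h_top = 3.80178 − 1.395 = 2.40678 m below the surface.

d_top ≈ 2.41 m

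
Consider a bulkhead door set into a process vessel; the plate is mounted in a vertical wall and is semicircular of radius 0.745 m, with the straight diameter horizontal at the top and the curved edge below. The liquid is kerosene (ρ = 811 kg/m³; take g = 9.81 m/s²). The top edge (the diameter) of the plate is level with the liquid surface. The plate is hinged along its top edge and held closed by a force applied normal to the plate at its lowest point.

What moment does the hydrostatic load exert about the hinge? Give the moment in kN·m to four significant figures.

M ≈ 0.9624 kN·m

γ = ρg = 811 × 9.81 / 1000 = 7.95591 kN/m³.
The centroid of a semicircle lies 4r/(3π) = 0.316188 m from the diameter, here below the top edge, so the centroid depth is h_c = 0.316188 m.
A = πr²/2 = π × 0.745²/2 = 0.871831 m².
Resultant F = γ·h_c·A = 7.95591 × 0.316188 × 0.871831 = 2.19315 kN.
I_c = (π/8 − 8/(9π))·r⁴ = 0.109757 × 0.745⁴ = 0.0338109 m⁴.
Centre of pressure: y_p = y_c + I_c/(y_c·A) = 0.316188 + 0.0338109/(0.316188 × 0.871831) = 0.316188 + 0.122653 = 0.438841 m along the plane.
The resultant acts 0.316188 + 0.122653 = 0.438841 m (along the plate) below the hinge at the top edge, so the moment about the hinge is M = F × 0.438841 = 2.19315 × 0.438841 = 0.962444 kN·m.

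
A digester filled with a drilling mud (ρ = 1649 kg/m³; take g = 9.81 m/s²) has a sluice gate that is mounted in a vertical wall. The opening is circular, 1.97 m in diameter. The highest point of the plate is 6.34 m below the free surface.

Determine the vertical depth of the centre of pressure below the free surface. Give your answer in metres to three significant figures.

h_p = 7.36 m

γ = ρg = 1649 × 9.81 / 1000 = 16.17669 kN/m³.
The centroid is at the centre, 0.985 m below the top of the plate, so the centroid depth is h_c = 6.34 + 0.985 = 7.325 m.
A = π(0.985)² = 3.04805 m².
Resultant F = γ·h_c·A = 16.17669 × 7.325 × 3.04805 = 361.176 kN.
I_c = πr⁴/4 = π × 0.985⁴/4 = 0.739324 m⁴.
Centre of pressure: y_p = y_c + I_c/(y_c·A) = 7.325 + 0.739324/(7.325 × 3.04805) = 7.325 + 0.0331135 = 7.35811 m along the plane.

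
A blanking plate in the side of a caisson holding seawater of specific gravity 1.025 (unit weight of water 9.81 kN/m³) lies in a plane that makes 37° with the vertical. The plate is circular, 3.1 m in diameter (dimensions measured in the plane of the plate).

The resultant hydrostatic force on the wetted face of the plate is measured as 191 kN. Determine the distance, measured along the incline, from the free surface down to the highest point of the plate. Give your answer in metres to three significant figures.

γ = 1.025 × 9.81 = 10.05525 kN/m³.
A = π(1.55)² = 7.54768 m².
From F = γ·h_c·A, the centroid depth is h_c = 191/(10.05525 × 7.54768) = 2.51667 m.
The plate makes 37° with the vertical, i.e. θ = 90° − 37° = 53° to the horizontal. Measuring y along the incline from the free-surface line, vertical depth h = y·sinθ with sinθ = 0.798636.
Along the incline, y_c = h_c/sinθ = 2.51667/0.798636 = 3.15121 m.
The centroid is at the centre, 1.55 m below the top of the plate, so the highest point sits at y_top = 3.15121 − 1.55 = 1.60121 m along the incline.

y_top ≈ 1.60 m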